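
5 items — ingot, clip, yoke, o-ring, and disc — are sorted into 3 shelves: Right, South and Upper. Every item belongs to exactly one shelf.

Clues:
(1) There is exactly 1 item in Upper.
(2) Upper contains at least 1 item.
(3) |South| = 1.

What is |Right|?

3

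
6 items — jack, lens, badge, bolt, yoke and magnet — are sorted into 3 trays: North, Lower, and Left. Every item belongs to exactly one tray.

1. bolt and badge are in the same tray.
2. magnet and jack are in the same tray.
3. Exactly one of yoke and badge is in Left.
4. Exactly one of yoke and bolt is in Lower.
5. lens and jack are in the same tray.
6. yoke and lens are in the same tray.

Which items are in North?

North = {}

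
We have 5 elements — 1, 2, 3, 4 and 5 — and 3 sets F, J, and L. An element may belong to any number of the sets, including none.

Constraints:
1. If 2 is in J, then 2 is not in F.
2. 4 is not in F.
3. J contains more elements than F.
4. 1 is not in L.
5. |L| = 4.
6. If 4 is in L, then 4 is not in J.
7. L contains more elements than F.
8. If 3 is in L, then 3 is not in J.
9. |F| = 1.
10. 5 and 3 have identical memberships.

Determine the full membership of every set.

F = {1}; J = {1, 2}; L = {2, 3, 4, 5}

From (2): 4 ∉ F.
From (4): 1 ∉ L.
(5): only 4 candidates remain for L, so all are in.
(6): 4 ∉ J.
(8): 3 ∉ J.
(10): 5 matches 3: 5 ∉ J.
Suppose 1 ∉ F: no assignment then satisfies all the clues, so 1 ∈ F.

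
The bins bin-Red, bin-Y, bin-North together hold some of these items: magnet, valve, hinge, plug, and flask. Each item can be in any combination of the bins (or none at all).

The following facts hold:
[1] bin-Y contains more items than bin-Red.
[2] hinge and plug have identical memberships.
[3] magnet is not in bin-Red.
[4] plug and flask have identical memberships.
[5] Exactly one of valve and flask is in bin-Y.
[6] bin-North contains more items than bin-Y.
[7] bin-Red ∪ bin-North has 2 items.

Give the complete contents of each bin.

bin-Red = {}; bin-Y = {valve}; bin-North = {magnet, valve}

From (3): magnet ∉ bin-Red.
Suppose magnet ∈ bin-Y: no assignment then satisfies all the clues, so magnet ∉ bin-Y.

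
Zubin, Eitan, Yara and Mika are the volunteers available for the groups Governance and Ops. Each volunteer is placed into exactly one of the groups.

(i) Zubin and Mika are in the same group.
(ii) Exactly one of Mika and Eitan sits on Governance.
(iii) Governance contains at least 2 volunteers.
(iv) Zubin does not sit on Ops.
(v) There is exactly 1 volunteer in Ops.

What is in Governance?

Governance = {Mika, Yara, Zubin}

From (iv): Zubin ∉ Ops.
(i): Mika matches Zubin: Mika ∉ Ops.
Only one group left: Zubin ∈ Governance.
Only one group left: Mika ∈ Governance.
(ii) (exactly one): Eitan ∉ Governance.
Only one group left: Eitan ∈ Ops.
(v): Ops already has 1, so the rest are out.
Only one group left: Yara ∈ Governance.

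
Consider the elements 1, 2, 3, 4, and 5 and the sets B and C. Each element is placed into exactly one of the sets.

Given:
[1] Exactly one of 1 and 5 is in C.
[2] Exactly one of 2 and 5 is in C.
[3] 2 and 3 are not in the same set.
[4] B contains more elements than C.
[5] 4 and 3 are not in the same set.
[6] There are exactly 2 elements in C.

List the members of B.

B = {1, 2, 4}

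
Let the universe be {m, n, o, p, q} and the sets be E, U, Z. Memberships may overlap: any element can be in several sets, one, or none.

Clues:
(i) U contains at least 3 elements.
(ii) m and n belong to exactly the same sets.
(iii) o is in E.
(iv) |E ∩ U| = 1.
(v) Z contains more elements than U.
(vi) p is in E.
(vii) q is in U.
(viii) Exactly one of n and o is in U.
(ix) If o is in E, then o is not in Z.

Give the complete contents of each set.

E = {o, p, q}; U = {m, n, q}; Z = {m, n, p, q}

From (iii): o ∈ E.
From (vi): p ∈ E.
From (vii): q ∈ U.
(ix): o ∉ Z.
Suppose m ∈ E: no assignment then satisfies all the clues, so m ∉ E.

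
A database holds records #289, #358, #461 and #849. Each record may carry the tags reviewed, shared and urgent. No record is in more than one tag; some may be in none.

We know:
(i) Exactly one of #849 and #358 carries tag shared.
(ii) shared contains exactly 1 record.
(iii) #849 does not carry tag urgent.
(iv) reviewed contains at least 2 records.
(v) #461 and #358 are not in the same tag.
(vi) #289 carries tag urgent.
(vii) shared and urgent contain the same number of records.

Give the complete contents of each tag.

reviewed = {#461, #849}; shared = {#358}; urgent = {#289}

From (iii): #849 ∉ urgent.
From (vi): #289 ∈ urgent.
Suppose #358 ∈ reviewed: no assignment then satisfies all the clues, so #358 ∉ reviewed.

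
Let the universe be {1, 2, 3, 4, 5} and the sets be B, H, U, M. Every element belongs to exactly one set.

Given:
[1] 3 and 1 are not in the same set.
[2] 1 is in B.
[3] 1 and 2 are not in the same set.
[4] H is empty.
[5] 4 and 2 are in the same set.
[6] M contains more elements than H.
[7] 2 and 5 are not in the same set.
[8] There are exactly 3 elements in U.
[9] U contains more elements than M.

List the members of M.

M = {5}

From (2): 1 ∈ B.
(1): 3 ∉ B.
(3): 2 ∉ B.
(4): H already has 0, so the rest are out.
(5): 4 matches 2: 4 ∉ B.
Suppose 2 ∈ M: no assignment then satisfies all the clues, so 2 ∉ M.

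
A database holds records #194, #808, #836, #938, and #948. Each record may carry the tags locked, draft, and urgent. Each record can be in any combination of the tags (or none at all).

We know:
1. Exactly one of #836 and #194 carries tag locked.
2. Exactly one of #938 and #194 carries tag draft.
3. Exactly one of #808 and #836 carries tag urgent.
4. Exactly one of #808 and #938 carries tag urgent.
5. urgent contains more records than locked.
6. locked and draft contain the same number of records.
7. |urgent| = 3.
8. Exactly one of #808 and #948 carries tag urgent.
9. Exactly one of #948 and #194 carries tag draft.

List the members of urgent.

urgent = {#836, #938, #948}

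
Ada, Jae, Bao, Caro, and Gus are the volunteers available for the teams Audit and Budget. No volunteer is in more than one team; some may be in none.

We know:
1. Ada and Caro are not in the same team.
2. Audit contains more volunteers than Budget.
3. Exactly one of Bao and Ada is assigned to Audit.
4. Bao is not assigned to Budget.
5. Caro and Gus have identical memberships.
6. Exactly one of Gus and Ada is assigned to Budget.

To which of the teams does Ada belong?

Ada: Budget

From (4): Bao ∉ Budget.
Suppose Ada ∈ Audit: no assignment then satisfies all the clues, so Ada ∉ Audit.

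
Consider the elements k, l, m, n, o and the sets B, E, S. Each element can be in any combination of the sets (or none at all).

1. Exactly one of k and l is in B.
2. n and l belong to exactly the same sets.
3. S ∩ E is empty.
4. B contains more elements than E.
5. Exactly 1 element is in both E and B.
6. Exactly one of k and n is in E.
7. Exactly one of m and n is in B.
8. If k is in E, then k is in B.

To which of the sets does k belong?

k: B, E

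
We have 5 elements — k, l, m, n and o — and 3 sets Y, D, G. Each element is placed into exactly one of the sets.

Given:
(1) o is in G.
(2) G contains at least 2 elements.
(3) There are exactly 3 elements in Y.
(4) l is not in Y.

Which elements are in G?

From (1): o ∈ G.
From (4): l ∉ Y.
(3): only 3 candidates remain for Y, so all are in.
(2): only 2 candidates remain for G, so all are in.

G = {l, o}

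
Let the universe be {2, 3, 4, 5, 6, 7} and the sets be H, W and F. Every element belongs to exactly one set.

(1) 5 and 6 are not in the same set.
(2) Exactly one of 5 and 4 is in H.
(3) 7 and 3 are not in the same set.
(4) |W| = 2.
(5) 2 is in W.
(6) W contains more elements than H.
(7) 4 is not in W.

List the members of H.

H = {5}

From (5): 2 ∈ W.
From (7): 4 ∉ W.
Suppose 3 ∈ H: no assignment then satisfies all the clues, so 3 ∉ H.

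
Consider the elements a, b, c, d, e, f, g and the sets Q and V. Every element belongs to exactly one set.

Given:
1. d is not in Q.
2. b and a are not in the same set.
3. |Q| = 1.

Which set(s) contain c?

c: V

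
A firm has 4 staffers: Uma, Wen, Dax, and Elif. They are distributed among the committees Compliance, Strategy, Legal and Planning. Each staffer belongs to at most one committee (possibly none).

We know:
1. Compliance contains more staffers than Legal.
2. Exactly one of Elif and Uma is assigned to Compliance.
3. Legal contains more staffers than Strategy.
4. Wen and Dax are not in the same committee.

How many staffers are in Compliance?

2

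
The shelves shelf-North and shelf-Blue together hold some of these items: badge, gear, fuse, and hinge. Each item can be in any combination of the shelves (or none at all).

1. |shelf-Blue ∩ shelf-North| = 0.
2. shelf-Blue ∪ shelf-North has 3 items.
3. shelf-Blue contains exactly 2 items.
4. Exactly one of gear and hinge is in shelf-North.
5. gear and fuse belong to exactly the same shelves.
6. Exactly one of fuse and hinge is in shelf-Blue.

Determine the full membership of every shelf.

shelf-North = {hinge}; shelf-Blue = {fuse, gear}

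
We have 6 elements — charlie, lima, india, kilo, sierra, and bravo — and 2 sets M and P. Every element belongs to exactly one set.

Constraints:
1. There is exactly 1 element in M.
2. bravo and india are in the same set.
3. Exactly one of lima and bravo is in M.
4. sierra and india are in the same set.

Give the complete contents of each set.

M = {lima}; P = {bravo, charlie, india, kilo, sierra}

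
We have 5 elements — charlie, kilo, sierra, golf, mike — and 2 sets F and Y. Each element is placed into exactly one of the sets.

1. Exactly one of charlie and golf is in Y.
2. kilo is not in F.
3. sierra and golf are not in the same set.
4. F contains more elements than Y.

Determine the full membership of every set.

F = {charlie, mike, sierra}; Y = {golf, kilo}

From (2): kilo ∉ F.
Only one set left: kilo ∈ Y.
Suppose charlie ∉ F: no assignment then satisfies all the clues, so charlie ∈ F.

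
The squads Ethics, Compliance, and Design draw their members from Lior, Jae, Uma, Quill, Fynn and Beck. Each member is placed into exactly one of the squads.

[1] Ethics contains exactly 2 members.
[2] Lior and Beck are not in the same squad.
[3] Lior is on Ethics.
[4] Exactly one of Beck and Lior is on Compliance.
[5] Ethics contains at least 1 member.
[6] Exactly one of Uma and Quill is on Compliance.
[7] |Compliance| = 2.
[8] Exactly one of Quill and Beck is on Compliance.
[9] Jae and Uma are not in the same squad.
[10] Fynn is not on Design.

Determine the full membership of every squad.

From (3): Lior ∈ Ethics.
From (10): Fynn ∉ Design.
(2): Beck ∉ Ethics.
(4) (exactly one): Beck ∈ Compliance.
(8) (exactly one): Quill ∉ Compliance.
(6) (exactly one): Uma ∈ Compliance.
(7): Compliance already has 2, so the rest are out.
Only one squad left: Fynn ∈ Ethics.
(1): Ethics already has 2, so the rest are out.
Only one squad left: Jae ∈ Design.
Only one squad left: Quill ∈ Design.

Ethics = {Fynn, Lior}; Compliance = {Beck, Uma}; Design = {Jae, Quill}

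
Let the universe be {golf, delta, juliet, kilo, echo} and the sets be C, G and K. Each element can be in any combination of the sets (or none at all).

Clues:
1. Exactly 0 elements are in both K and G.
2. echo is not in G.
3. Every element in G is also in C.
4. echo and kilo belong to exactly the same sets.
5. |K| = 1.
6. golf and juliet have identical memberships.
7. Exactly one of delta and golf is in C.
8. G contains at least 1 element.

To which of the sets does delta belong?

From (2): echo ∉ G.
(4): kilo matches echo: kilo ∉ G.
Suppose delta ∈ C: no assignment then satisfies all the clues, so delta ∉ C.

delta: K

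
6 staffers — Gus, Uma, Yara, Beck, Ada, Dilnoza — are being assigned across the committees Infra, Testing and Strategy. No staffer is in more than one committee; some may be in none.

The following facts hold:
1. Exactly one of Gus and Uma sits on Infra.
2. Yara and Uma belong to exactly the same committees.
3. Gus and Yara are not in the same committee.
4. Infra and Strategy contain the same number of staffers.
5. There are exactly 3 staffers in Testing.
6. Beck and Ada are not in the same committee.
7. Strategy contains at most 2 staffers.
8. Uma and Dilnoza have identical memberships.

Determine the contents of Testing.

Testing = {Dilnoza, Uma, Yara}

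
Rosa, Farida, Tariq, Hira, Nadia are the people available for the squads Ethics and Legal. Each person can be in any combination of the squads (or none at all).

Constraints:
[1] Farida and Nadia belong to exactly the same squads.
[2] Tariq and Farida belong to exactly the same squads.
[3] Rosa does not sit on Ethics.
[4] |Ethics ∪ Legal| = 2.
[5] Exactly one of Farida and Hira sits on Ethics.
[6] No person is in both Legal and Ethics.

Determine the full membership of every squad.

Ethics = {Hira}; Legal = {Rosa}

From (3): Rosa ∉ Ethics.
Suppose Rosa ∉ Legal: no assignment then satisfies all the clues, so Rosa ∈ Legal.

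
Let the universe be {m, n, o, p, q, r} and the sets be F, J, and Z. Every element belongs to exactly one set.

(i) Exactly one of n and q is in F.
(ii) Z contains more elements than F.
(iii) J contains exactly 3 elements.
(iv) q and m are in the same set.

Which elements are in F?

F = {n}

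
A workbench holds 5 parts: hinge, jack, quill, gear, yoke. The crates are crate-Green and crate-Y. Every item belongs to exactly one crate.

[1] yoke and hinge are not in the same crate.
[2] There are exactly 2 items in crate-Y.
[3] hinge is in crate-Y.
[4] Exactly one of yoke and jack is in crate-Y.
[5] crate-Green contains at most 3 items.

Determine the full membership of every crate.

crate-Green = {gear, quill, yoke}; crate-Y = {hinge, jack}

From (3): hinge ∈ crate-Y.
(1): yoke ∉ crate-Y.
(4) (exactly one): jack ∈ crate-Y.
Only one crate left: yoke ∈ crate-Green.
(2): crate-Y already has 2, so the rest are out.
Only one crate left: quill ∈ crate-Green.
Only one crate left: gear ∈ crate-Green.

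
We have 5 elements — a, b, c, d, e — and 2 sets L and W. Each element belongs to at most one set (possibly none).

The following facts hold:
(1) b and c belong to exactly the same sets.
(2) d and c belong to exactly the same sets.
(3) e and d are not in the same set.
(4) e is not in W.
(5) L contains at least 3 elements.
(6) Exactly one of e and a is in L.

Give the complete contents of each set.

L = {a, b, c, d}; W = {}

From (4): e ∉ W.
Suppose a ∉ L: no assignment then satisfies all the clues, so a ∈ L.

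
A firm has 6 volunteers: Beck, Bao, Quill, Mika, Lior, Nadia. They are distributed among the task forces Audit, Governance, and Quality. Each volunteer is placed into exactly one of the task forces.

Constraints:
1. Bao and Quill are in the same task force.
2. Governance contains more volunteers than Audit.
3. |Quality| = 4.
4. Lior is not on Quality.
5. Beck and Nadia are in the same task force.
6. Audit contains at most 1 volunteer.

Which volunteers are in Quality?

Quality = {Bao, Beck, Nadia, Quill}

From (4): Lior ∉ Quality.
Suppose Beck ∉ Quality: no assignment then satisfies all the clues, so Beck ∈ Quality.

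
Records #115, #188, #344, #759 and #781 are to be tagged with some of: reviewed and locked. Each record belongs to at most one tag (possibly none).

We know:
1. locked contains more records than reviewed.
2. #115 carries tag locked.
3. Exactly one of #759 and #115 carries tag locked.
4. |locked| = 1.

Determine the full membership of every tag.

reviewed = {}; locked = {#115}

From (2): #115 ∈ locked.
(3) (exactly one): #759 ∉ locked.
(4): locked already has 1, so the rest are out.
Suppose #188 ∈ reviewed: no assignment then satisfies all the clues, so #188 ∉ reviewed.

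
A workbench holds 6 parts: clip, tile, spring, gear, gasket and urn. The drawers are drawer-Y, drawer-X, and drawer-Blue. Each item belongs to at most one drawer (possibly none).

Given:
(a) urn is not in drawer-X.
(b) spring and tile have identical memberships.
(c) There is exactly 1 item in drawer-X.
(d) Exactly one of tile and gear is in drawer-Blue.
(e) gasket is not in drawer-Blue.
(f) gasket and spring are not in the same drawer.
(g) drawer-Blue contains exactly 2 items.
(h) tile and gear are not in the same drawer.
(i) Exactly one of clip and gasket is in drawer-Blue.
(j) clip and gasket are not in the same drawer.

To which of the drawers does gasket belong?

gasket: drawer-X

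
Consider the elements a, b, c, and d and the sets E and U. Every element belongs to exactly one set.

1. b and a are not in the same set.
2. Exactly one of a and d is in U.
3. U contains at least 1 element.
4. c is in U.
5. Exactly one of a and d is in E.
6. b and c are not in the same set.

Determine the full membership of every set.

E = {b, d}; U = {a, c}

From (4): c ∈ U.
(6): b ∉ U.
Only one set left: b ∈ E.
(1): a ∉ E.
(5) (exactly one): d ∈ E.
Only one set left: a ∈ U.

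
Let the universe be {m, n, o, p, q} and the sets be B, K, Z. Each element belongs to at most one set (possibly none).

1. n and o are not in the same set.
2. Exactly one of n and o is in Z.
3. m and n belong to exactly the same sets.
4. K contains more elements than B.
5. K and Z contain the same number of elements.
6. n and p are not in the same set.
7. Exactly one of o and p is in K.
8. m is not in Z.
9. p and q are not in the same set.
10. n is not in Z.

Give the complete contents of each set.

B = {}; K = {p}; Z = {o}

From (8): m ∉ Z.
From (10): n ∉ Z.
(2) (exactly one): o ∈ Z.
(7) (exactly one): p ∈ K.
(9): q ∉ K.
(6): n ∉ K.
(3): m matches n: m ∉ K.
Suppose m ∈ B: no assignment then satisfies all the clues, so m ∉ B.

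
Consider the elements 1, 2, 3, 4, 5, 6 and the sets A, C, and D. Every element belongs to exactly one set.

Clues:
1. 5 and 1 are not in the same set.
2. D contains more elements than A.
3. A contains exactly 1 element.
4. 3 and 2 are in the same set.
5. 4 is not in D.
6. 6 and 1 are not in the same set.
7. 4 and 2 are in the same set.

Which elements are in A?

From (5): 4 ∉ D.
(7): 2 matches 4: 2 ∉ D.
(4): 3 matches 2: 3 ∉ D.
Suppose 1 ∉ A: no assignment then satisfies all the clues, so 1 ∈ A.

A = {1}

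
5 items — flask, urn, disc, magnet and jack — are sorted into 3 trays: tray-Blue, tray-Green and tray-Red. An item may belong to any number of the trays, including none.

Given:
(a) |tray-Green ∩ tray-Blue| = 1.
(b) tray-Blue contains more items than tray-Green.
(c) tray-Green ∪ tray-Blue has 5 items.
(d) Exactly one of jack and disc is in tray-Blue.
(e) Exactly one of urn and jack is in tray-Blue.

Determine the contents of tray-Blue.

tray-Blue = {disc, flask, magnet, urn}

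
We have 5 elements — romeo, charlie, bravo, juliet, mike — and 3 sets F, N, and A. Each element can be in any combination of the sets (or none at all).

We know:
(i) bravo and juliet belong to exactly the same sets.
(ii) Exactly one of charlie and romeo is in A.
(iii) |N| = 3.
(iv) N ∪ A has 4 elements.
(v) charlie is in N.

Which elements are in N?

N = {bravo, charlie, juliet}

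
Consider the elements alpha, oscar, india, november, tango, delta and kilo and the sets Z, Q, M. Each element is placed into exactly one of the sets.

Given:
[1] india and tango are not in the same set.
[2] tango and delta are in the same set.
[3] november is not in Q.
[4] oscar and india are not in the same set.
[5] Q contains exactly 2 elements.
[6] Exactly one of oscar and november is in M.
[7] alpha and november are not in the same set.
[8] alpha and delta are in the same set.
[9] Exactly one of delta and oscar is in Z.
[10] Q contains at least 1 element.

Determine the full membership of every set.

Z = {alpha, delta, tango}; Q = {kilo, oscar}; M = {india, november}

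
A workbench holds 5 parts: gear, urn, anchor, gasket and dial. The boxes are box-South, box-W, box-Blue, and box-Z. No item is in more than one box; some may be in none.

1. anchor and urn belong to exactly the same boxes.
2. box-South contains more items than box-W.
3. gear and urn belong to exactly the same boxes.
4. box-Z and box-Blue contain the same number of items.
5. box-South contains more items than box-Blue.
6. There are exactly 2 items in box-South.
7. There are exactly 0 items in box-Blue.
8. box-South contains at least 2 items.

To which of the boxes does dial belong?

(7): box-Blue already has 0, so the rest are out.
Suppose dial ∉ box-South: no assignment then satisfies all the clues, so dial ∈ box-South.

dial: box-South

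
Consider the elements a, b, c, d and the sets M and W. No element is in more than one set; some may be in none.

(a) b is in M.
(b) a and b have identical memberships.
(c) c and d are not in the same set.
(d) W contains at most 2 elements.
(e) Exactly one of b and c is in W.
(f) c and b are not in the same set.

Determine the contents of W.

W = {c}

From (a): b ∈ M.
(b): a matches b: a ∈ M.
(e) (exactly one): c ∈ W.
(c): d ∉ W.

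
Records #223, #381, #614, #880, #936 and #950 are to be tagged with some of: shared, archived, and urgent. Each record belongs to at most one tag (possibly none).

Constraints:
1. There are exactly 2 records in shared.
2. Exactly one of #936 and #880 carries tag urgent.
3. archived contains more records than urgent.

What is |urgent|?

1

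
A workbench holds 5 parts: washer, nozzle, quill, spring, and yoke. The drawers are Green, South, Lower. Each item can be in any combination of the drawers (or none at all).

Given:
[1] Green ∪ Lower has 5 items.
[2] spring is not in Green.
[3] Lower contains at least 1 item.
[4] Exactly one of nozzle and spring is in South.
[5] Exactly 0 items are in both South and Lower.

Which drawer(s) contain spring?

From (2): spring ∉ Green.
Suppose spring ∈ South: no assignment then satisfies all the clues, so spring ∉ South.

spring: Lower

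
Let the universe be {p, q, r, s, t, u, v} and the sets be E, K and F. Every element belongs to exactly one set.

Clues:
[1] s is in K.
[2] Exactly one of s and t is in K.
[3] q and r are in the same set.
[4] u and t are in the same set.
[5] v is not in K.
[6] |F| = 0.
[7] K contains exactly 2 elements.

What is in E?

E = {q, r, t, u, v}

From (1): s ∈ K.
From (5): v ∉ K.
(2) (exactly one): t ∉ K.
(4): u matches t: u ∉ K.
(6): F already has 0, so the rest are out.
Only one set left: t ∈ E.
Only one set left: u ∈ E.
Only one set left: v ∈ E.
Suppose p ∈ E: no assignment then satisfies all the clues, so p ∉ E.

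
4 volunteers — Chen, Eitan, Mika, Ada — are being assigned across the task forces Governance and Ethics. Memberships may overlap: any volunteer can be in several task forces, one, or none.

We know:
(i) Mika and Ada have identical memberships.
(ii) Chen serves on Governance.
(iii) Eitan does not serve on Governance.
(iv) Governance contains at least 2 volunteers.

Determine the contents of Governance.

Governance = {Ada, Chen, Mika}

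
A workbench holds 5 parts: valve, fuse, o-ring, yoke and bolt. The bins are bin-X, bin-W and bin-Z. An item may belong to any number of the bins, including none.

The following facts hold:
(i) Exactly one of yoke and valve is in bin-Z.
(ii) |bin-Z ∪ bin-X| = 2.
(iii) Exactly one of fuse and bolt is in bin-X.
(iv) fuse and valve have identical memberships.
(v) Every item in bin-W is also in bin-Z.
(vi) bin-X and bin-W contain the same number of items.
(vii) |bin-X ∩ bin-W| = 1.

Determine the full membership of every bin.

bin-X = {bolt}; bin-W = {bolt}; bin-Z = {bolt, yoke}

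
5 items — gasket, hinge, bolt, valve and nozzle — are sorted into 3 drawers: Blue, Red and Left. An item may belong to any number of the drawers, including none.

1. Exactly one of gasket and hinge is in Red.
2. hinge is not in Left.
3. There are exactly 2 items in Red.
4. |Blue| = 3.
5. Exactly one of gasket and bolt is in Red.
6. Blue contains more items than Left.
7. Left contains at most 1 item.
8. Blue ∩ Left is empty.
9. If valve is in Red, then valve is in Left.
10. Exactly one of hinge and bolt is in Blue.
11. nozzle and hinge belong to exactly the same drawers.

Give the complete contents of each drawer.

Blue = {gasket, hinge, nozzle}; Red = {gasket, valve}; Left = {valve}

From (2): hinge ∉ Left.
(11): nozzle matches hinge: nozzle ∉ Left.
Suppose gasket ∉ Blue: no assignment then satisfies all the clues, so gasket ∈ Blue.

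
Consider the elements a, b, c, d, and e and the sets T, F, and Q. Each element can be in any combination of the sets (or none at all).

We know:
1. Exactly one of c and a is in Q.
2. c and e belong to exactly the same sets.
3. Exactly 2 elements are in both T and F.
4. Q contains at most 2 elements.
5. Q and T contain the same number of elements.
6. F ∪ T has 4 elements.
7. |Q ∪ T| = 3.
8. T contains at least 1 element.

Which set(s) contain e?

e: F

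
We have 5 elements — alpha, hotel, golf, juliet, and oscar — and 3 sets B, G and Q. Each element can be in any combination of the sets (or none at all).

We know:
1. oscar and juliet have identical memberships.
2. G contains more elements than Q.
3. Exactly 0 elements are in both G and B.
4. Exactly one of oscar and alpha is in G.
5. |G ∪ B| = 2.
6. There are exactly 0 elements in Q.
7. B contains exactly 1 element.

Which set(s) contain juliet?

juliet: none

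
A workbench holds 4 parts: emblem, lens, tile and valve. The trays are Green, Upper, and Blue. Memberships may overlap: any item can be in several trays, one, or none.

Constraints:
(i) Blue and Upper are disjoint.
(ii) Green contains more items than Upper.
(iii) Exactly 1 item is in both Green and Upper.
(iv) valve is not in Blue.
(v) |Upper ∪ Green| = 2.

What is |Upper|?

1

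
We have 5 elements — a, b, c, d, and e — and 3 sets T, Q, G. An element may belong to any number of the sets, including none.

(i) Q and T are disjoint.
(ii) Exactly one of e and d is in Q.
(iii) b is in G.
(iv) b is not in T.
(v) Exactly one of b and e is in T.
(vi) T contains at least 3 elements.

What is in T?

T = {a, c, e}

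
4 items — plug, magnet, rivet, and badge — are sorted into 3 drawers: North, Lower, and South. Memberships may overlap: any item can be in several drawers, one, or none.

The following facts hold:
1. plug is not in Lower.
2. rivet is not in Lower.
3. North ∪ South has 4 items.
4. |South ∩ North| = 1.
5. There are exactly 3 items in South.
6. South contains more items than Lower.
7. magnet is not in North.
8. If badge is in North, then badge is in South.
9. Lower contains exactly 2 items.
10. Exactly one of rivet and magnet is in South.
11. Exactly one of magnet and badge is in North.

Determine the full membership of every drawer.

From (1): plug ∉ Lower.
From (2): rivet ∉ Lower.
From (7): magnet ∉ North.
(9): only 2 candidates remain for Lower, so all are in.
(11) (exactly one): badge ∈ North.
(8): badge ∈ South.
Suppose plug ∈ North: no assignment then satisfies all the clues, so plug ∉ North.

North = {badge, rivet}; Lower = {badge, magnet}; South = {badge, magnet, plug}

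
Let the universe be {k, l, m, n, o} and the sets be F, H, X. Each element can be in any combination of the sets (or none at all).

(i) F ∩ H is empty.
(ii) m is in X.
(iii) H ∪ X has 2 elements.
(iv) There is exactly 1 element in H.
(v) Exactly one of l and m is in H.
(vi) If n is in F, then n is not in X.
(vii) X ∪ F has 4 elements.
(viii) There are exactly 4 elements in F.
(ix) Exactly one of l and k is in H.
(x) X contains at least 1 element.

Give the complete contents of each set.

F = {k, m, n, o}; H = {l}; X = {m}

From (ii): m ∈ X.
Suppose k ∉ F: no assignment then satisfies all the clues, so k ∈ F.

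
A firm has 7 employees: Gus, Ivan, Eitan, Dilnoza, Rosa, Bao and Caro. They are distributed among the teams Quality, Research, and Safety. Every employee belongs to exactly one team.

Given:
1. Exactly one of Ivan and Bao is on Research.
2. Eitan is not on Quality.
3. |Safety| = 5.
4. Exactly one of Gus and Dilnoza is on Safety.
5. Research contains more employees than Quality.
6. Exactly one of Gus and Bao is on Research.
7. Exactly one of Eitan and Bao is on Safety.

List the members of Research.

Research = {Bao, Dilnoza}

From (2): Eitan ∉ Quality.
Suppose Gus ∈ Research: no assignment then satisfies all the clues, so Gus ∉ Research.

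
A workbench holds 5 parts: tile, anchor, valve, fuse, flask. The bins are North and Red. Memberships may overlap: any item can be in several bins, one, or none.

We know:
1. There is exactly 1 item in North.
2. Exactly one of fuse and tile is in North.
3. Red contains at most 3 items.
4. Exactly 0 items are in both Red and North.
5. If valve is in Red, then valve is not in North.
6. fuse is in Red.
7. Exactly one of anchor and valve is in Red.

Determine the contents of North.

North = {tile}

From (6): fuse ∈ Red.
Suppose tile ∉ North: no assignment then satisfies all the clues, so tile ∈ North.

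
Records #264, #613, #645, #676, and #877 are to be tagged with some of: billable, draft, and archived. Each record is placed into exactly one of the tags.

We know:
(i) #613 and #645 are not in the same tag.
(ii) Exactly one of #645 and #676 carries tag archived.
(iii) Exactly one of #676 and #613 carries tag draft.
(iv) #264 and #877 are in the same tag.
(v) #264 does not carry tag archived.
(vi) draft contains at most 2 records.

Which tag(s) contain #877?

#877: billable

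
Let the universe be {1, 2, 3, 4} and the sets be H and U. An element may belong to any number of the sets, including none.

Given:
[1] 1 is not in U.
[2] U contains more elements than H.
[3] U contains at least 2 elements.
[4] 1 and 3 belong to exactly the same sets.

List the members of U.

From (1): 1 ∉ U.
(4): 3 matches 1: 3 ∉ U.
(3): only 2 candidates remain for U, so all are in.

U = {2, 4}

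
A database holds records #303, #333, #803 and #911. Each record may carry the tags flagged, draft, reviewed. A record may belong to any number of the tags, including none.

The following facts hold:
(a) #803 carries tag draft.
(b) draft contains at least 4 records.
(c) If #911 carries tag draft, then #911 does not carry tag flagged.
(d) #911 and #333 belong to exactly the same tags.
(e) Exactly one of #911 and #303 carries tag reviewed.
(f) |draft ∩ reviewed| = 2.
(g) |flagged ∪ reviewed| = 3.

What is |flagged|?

1

From (a): #803 ∈ draft.
(b): only 4 candidates remain for draft, so all are in.
(c): #911 ∉ flagged.
(d): #333 matches #911: #333 ∉ flagged.
Suppose #303 ∈ reviewed: no assignment then satisfies all the clues, so #303 ∉ reviewed.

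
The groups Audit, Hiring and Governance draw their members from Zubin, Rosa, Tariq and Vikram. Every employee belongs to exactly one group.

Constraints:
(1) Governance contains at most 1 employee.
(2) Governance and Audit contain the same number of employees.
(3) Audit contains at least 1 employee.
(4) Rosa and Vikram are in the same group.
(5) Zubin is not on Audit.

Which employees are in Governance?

Governance = {Zubin}

From (5): Zubin ∉ Audit.
Suppose Zubin ∉ Governance: no assignment then satisfies all the clues, so Zubin ∈ Governance.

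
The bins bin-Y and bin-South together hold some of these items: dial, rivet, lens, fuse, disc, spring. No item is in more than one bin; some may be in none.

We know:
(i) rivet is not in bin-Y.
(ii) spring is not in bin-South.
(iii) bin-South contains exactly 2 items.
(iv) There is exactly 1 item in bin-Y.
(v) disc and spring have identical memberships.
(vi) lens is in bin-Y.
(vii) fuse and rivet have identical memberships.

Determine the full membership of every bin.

bin-Y = {lens}; bin-South = {fuse, rivet}

From (i): rivet ∉ bin-Y.
From (ii): spring ∉ bin-South.
From (vi): lens ∈ bin-Y.
(iv): bin-Y already has 1, so the rest are out.
(v): disc matches spring: disc ∉ bin-South.
Suppose dial ∈ bin-South: no assignment then satisfies all the clues, so dial ∉ bin-South.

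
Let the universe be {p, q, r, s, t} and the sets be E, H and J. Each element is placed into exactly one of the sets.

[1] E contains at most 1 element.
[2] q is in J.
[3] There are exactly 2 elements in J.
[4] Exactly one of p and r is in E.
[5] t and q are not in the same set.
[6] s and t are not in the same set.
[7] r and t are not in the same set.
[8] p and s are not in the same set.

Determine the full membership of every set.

E = {r}; H = {p, t}; J = {q, s}

From (2): q ∈ J.
(5): t ∉ J.
Suppose p ∈ E: no assignment then satisfies all the clues, so p ∉ E.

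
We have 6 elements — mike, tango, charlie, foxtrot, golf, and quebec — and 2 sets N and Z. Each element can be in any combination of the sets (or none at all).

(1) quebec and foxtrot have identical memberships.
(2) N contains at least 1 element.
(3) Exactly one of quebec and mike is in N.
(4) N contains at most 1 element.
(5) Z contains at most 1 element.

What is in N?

N = {mike}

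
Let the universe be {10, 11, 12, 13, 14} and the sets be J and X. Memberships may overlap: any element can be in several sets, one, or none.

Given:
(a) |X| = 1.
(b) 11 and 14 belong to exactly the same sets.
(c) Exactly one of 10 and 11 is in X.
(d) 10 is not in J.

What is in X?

X = {10}

From (d): 10 ∉ J.
Suppose 10 ∉ X: no assignment then satisfies all the clues, so 10 ∈ X.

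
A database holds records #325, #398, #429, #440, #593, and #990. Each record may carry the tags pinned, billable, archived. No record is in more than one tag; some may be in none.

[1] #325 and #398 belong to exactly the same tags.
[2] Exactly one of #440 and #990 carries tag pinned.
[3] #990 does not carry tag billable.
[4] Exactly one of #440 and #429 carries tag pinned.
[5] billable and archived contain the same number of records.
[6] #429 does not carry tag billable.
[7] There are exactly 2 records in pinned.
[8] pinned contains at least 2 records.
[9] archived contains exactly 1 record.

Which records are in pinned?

From (3): #990 ∉ billable.
From (6): #429 ∉ billable.
Suppose #325 ∈ pinned: no assignment then satisfies all the clues, so #325 ∉ pinned.

pinned = {#429, #990}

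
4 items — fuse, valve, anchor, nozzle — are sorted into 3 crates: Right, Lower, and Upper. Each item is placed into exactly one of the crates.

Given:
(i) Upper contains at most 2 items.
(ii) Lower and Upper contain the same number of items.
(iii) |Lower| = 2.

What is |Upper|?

2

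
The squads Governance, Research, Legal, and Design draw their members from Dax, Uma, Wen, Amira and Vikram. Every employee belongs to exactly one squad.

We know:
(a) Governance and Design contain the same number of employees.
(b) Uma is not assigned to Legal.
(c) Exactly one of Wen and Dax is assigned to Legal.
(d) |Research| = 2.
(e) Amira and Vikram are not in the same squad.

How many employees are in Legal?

1

From (b): Uma ∉ Legal.
Suppose Amira ∈ Legal: no assignment then satisfies all the clues, so Amira ∉ Legal.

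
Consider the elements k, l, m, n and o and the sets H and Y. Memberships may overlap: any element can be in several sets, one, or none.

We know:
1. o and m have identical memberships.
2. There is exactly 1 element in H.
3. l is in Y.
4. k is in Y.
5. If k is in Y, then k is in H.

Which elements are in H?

From (3): l ∈ Y.
From (4): k ∈ Y.
(5): k ∈ H.
(2): H already has 1, so the rest are out.

H = {k}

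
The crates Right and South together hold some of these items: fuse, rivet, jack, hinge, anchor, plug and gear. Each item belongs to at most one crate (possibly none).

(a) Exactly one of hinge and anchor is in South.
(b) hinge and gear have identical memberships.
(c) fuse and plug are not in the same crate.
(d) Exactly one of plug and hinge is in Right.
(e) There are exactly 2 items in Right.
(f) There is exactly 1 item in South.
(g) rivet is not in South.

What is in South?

South = {anchor}

From (g): rivet ∉ South.
Suppose fuse ∈ South: no assignment then satisfies all the clues, so fuse ∉ South.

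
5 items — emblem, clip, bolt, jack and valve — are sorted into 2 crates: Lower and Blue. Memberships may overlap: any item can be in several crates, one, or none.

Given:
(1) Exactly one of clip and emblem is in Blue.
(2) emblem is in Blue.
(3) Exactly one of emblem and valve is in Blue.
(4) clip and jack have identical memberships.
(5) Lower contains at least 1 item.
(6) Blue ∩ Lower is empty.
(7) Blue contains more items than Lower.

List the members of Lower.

Lower = {valve}

From (2): emblem ∈ Blue.
(1) (exactly one): clip ∉ Blue.
(3) (exactly one): valve ∉ Blue.
(4): jack matches clip: jack ∉ Blue.
(6) (disjoint): emblem ∉ Lower.
Suppose clip ∈ Lower: no assignment then satisfies all the clues, so clip ∉ Lower.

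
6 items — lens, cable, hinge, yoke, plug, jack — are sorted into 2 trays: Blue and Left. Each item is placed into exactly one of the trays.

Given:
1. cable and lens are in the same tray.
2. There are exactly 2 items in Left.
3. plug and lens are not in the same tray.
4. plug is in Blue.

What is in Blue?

Blue = {hinge, jack, plug, yoke}

From (4): plug ∈ Blue.
(3): lens ∉ Blue.
Only one tray left: lens ∈ Left.
(1): cable matches lens: cable ∉ Blue.
(1): cable matches lens: cable ∈ Left.
(2): Left already has 2, so the rest are out.
Only one tray left: hinge ∈ Blue.
Only one tray left: yoke ∈ Blue.
Only one tray left: jack ∈ Blue.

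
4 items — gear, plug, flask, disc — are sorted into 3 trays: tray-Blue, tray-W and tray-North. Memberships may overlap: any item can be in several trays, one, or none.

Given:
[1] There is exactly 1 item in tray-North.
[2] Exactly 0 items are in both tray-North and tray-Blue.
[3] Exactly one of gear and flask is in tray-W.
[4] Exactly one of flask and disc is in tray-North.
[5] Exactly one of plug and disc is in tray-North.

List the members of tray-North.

tray-North = {disc}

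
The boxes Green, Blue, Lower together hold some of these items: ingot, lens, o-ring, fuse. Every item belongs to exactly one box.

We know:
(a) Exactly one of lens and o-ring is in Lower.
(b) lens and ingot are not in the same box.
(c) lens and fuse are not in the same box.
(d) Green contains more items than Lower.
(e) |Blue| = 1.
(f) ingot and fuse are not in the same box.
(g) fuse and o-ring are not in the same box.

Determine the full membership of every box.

Green = {ingot, o-ring}; Blue = {fuse}; Lower = {lens}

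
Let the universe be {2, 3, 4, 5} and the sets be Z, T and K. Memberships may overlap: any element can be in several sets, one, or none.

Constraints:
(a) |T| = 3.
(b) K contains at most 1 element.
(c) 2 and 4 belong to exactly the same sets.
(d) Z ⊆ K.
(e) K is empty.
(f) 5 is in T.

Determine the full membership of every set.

Z = {}; T = {2, 4, 5}; K = {}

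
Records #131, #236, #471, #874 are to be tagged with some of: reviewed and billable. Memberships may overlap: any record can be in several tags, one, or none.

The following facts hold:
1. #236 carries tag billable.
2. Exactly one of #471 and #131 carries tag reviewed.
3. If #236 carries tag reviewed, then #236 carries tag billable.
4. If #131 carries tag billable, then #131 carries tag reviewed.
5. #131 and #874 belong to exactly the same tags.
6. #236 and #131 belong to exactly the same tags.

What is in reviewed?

From (1): #236 ∈ billable.
(6): #131 matches #236: #131 ∈ billable.
(4): #131 ∈ reviewed.
(5): #874 matches #131: #874 ∈ reviewed.
(5): #874 matches #131: #874 ∈ billable.
(6): #236 matches #131: #236 ∈ reviewed.
(2) (exactly one): #471 ∉ reviewed.

reviewed = {#131, #236, #874}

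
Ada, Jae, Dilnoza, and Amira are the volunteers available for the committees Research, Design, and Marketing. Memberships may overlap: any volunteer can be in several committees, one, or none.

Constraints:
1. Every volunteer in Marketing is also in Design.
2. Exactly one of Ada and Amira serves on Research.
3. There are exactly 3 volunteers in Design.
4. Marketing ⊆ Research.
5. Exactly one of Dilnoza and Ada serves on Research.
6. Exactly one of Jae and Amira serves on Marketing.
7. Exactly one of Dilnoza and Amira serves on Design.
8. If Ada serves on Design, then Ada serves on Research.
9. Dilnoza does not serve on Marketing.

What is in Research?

Research = {Ada, Jae}

From (9): Dilnoza ∉ Marketing.
Suppose Ada ∉ Research: no assignment then satisfies all the clues, so Ada ∈ Research.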